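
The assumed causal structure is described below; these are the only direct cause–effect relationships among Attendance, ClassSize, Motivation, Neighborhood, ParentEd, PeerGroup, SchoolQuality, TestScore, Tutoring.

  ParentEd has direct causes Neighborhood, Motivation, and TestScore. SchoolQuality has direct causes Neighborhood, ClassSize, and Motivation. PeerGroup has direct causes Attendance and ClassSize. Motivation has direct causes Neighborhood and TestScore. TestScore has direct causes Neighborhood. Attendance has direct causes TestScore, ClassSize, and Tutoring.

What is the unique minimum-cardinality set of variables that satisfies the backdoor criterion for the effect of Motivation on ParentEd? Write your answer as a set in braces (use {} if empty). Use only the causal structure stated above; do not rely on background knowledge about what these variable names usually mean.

{Neighborhood, TestScore}

Variables eligible for adjustment (non-descendants of Motivation, excluding Motivation and ParentEd): {Attendance, ClassSize, Neighborhood, PeerGroup, TestScore, Tutoring}.
Backdoor paths from Motivation to ParentEd:
  P1: Motivation <- Neighborhood -> TestScore -> ParentEd
  P2: Motivation <- Neighborhood -> ParentEd
  P3: Motivation <- Neighborhood -> SchoolQuality <- ClassSize -> Attendance <- TestScore -> ParentEd
  P4: Motivation <- Neighborhood -> SchoolQuality <- ClassSize -> PeerGroup <- Attendance <- TestScore -> ParentEd
  P5: Motivation <- TestScore <- Neighborhood -> ParentEd
  P6: Motivation <- TestScore -> Attendance <- ClassSize -> SchoolQuality <- Neighborhood -> ParentEd
  P7: Motivation <- TestScore -> Attendance -> PeerGroup <- ClassSize -> SchoolQuality <- Neighborhood -> ParentEd
  P8: Motivation <- TestScore -> ParentEd
The empty set is not sufficient: P1 (Motivation <- Neighborhood -> TestScore -> ParentEd) has no collider blocking it and no conditioned non-collider, so it is open.
Try {Neighborhood, TestScore}:
  P1: blocked at fork node Neighborhood ∈ conditioning set.
  P2: blocked at fork node Neighborhood ∈ conditioning set.
  P3: blocked at fork node Neighborhood ∈ conditioning set.
  P4: blocked at fork node Neighborhood ∈ conditioning set.
  P5: blocked at chain node TestScore ∈ conditioning set.
  P6: blocked at fork node TestScore ∈ conditioning set.
  P7: blocked at fork node TestScore ∈ conditioning set.
  P8: blocked at fork node TestScore ∈ conditioning set.
{Neighborhood, TestScore} contains no descendant of Motivation and blocks every backdoor path.
Every element of {Neighborhood, TestScore} is needed (dropping Neighborhood leaves P2 open; dropping TestScore leaves P8 open), so no proper subset is valid.
Among all size-2 subsets of the eligible variables, only {Neighborhood, TestScore} blocks every backdoor path, so it is the unique smallest valid adjustment set.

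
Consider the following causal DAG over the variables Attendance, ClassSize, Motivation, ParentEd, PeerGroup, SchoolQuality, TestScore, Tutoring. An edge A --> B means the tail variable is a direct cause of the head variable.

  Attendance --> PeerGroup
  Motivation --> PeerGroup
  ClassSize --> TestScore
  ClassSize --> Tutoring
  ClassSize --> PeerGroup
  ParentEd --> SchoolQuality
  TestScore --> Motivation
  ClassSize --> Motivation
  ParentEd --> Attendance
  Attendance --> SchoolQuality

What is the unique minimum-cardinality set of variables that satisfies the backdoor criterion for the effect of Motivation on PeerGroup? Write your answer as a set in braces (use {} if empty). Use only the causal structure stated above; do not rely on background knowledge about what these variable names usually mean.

{ClassSize}

Variables eligible for adjustment (non-descendants of Motivation, excluding Motivation and PeerGroup): {Attendance, ClassSize, ParentEd, SchoolQuality, TestScore, Tutoring}.
Backdoor paths from Motivation to PeerGroup:
  P1: Motivation <- ClassSize -> PeerGroup
  P2: Motivation <- TestScore <- ClassSize -> PeerGroup
The empty set is not sufficient: P1 (Motivation <- ClassSize -> PeerGroup) has no collider blocking it and no conditioned non-collider, so it is open.
Try {ClassSize}:
  P1: blocked at fork node ClassSize ∈ conditioning set.
  P2: blocked at fork node ClassSize ∈ conditioning set.
{ClassSize} contains no descendant of Motivation and blocks every backdoor path.
No other singleton works — e.g. {ParentEd} leaves P1 open — so {ClassSize} is the unique smallest valid adjustment set.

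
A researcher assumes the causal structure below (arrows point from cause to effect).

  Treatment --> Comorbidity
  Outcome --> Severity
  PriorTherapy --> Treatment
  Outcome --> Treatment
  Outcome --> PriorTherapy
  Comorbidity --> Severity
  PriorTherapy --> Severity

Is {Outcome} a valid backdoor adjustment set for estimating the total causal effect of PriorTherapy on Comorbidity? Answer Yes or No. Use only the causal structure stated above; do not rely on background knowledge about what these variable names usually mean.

Backdoor paths from PriorTherapy to Comorbidity (paths whose first edge points into PriorTherapy):
  P1: PriorTherapy <- Outcome -> Treatment -> Comorbidity
  P2: PriorTherapy <- Outcome -> Severity <- Comorbidity
Condition 1 (no descendant of PriorTherapy in the set): holds — descendants of PriorTherapy are {Comorbidity, Severity, Treatment}; none are in {Outcome}.
Condition 2 (every backdoor path blocked by {Outcome}):
  P1: blocked at fork node Outcome ∈ conditioning set.
  P2: blocked at fork node Outcome ∈ conditioning set.
{Outcome} satisfies the backdoor criterion.

Yes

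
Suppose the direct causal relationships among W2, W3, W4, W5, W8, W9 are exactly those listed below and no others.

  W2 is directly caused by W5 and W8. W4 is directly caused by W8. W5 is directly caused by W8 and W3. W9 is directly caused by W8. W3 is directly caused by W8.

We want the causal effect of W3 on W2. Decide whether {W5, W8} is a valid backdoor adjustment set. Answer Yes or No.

Backdoor paths from W3 to W2 (paths whose first edge points into W3):
  P1: W3 <- W8 -> W5 -> W2
  P2: W3 <- W8 -> W2
Condition 1 (no descendant of W3 in the set): FAILS — W5 is a descendant of W3.
Condition 2 (every backdoor path blocked by {W5, W8}):
  P1: blocked at fork node W8 ∈ conditioning set.
  P2: blocked at fork node W8 ∈ conditioning set.
{W5, W8} does not satisfy the backdoor criterion.

No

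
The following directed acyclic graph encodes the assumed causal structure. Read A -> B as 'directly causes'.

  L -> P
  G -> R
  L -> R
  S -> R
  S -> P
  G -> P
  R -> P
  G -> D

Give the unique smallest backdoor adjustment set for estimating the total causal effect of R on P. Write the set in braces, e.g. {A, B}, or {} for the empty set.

{G, L, S}

Variables eligible for adjustment (non-descendants of R, excluding R and P): {D, G, L, S}.
Backdoor paths from R to P:
  P1: R <- G -> P
  P2: R <- L -> P
  P3: R <- S -> P
The empty set is not sufficient: P1 (R <- G -> P) has no collider blocking it and no conditioned non-collider, so it is open.
Try {G, L, S}:
  P1: blocked at fork node G ∈ conditioning set.
  P2: blocked at fork node L ∈ conditioning set.
  P3: blocked at fork node S ∈ conditioning set.
{G, L, S} contains no descendant of R and blocks every backdoor path.
Every element of {G, L, S} is needed (dropping G leaves P1 open; dropping L leaves P2 open; dropping S leaves P3 open), so no proper subset is valid.
Among all size-3 subsets of the eligible variables, only {G, L, S} blocks every backdoor path, so it is the unique smallest valid adjustment set.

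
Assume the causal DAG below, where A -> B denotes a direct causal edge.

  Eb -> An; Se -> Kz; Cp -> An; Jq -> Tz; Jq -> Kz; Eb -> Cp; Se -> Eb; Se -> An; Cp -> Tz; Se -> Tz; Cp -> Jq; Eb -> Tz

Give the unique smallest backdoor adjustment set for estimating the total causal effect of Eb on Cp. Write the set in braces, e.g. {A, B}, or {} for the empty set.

Variables eligible for adjustment (non-descendants of Eb, excluding Eb and Cp): {Se}.
Backdoor paths from Eb to Cp:
  P1: Eb <- Se -> Kz <- Jq <- Cp
  P2: Eb <- Se -> Kz <- Jq -> Tz <- Cp
  P3: Eb <- Se -> Tz <- Cp
  P4: Eb <- Se -> Tz <- Jq <- Cp
  P5: Eb <- Se -> An <- Cp
Each backdoor path contains an unconditioned collider, so every path is already blocked with the empty conditioning set:
  P1: blocked at collider Kz (neither it nor any descendant is in the conditioning set).
  P2: blocked at collider Kz (neither it nor any descendant is in the conditioning set).
  P3: blocked at collider Tz (neither it nor any descendant is in the conditioning set).
  P4: blocked at collider Tz (neither it nor any descendant is in the conditioning set).
  P5: blocked at collider An (neither it nor any descendant is in the conditioning set).
The empty set is therefore the unique smallest valid set.

{}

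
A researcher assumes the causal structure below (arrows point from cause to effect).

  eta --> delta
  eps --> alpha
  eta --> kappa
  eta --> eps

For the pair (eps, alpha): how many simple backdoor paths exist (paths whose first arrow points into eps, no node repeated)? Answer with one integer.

A backdoor path from eps to alpha is any simple undirected path whose first edge points into eps (i.e. leaves eps via a parent).
Parents of eps: {eta}.
No simple path from any parent of eps reaches alpha without revisiting eps, so there are no backdoor paths.

0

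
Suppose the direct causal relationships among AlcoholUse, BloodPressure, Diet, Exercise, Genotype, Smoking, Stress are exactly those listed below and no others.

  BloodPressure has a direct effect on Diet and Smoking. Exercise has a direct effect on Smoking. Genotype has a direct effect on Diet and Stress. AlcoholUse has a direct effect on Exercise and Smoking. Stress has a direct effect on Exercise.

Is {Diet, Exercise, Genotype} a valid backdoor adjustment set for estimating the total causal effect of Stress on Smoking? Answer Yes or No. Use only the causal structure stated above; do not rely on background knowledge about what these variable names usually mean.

Backdoor paths from Stress to Smoking (paths whose first edge points into Stress):
  P1: Stress <- Genotype -> Diet <- BloodPressure -> Smoking
Condition 1 (no descendant of Stress in the set): FAILS — Exercise is a descendant of Stress.
Condition 2 (every backdoor path blocked by {Diet, Exercise, Genotype}):
  P1: blocked at fork node Genotype ∈ conditioning set.
{Diet, Exercise, Genotype} does not satisfy the backdoor criterion.

No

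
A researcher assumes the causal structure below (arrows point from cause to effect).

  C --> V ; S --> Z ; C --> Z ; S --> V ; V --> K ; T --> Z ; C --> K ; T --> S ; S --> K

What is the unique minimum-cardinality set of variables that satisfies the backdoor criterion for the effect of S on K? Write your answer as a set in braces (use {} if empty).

{}

Variables eligible for adjustment (non-descendants of S, excluding S and K): {C, T}.
Backdoor paths from S to K:
  P1: S <- T -> Z <- C -> V -> K
  P2: S <- T -> Z <- C -> K
Each backdoor path contains an unconditioned collider, so every path is already blocked with the empty conditioning set:
  P1: blocked at collider Z (neither it nor any descendant is in the conditioning set).
  P2: blocked at collider Z (neither it nor any descendant is in the conditioning set).
The empty set is therefore the unique smallest valid set.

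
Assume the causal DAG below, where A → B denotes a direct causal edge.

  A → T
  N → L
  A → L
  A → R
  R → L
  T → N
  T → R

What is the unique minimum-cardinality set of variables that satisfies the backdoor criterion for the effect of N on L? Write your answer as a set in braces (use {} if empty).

Variables eligible for adjustment (non-descendants of N, excluding N and L): {A, R, T}.
Backdoor paths from N to L:
  P1: N <- T <- A -> R -> L
  P2: N <- T <- A -> L
  P3: N <- T -> R <- A -> L
  P4: N <- T -> R -> L
The empty set is not sufficient: P1 (N <- T <- A -> R -> L) has no collider blocking it and no conditioned non-collider, so it is open.
Try {T}:
  P1: blocked at chain node T ∈ conditioning set.
  P2: blocked at chain node T ∈ conditioning set.
  P3: blocked at fork node T ∈ conditioning set.
  P4: blocked at fork node T ∈ conditioning set.
{T} contains no descendant of N and blocks every backdoor path.
No other singleton works — e.g. {A} leaves P4 open — so {T} is the unique smallest valid adjustment set.

{T}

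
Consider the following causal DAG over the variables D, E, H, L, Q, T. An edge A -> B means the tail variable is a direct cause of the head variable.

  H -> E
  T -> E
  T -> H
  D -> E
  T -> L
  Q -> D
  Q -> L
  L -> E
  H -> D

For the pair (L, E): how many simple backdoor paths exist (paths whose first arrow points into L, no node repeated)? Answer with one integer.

A backdoor path from L to E is any simple undirected path whose first edge points into L (i.e. leaves L via a parent).
Parents of L: {Q, T}.
Enumerating:
  P1: L <- Q -> D <- H <- T -> E
  P2: L <- Q -> D <- H -> E
  P3: L <- Q -> D -> E
  P4: L <- T -> H -> D -> E
  P5: L <- T -> H -> E
  P6: L <- T -> E
That exhausts the simple backdoor paths. Count: 6.

6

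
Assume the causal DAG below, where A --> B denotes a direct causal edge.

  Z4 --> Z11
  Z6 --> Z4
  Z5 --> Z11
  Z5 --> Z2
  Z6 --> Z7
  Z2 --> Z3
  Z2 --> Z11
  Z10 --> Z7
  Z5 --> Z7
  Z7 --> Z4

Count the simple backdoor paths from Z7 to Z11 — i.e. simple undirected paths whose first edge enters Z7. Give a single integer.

A backdoor path from Z7 to Z11 is any simple undirected path whose first edge points into Z7 (i.e. leaves Z7 via a parent).
Parents of Z7: {Z10, Z5, Z6}.
Enumerating:
  P1: Z7 <- Z6 -> Z4 -> Z11
  P2: Z7 <- Z5 -> Z2 -> Z11
  P3: Z7 <- Z5 -> Z11
That exhausts the simple backdoor paths. Count: 3.

3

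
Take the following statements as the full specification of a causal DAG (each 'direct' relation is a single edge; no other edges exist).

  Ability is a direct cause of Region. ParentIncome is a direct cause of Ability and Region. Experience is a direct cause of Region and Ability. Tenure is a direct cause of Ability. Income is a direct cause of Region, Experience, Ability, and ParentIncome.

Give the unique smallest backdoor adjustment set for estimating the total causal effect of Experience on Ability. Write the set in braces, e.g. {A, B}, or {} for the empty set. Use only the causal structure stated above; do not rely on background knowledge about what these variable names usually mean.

Variables eligible for adjustment (non-descendants of Experience, excluding Experience and Ability): {Income, ParentIncome, Tenure}.
Backdoor paths from Experience to Ability:
  P1: Experience <- Income -> ParentIncome -> Ability
  P2: Experience <- Income -> ParentIncome -> Region <- Ability
  P3: Experience <- Income -> Ability
  P4: Experience <- Income -> Region <- ParentIncome -> Ability
  P5: Experience <- Income -> Region <- Ability
The empty set is not sufficient: P1 (Experience <- Income -> ParentIncome -> Ability) has no collider blocking it and no conditioned non-collider, so it is open.
Try {Income}:
  P1: blocked at fork node Income ∈ conditioning set.
  P2: blocked at fork node Income ∈ conditioning set.
  P3: blocked at fork node Income ∈ conditioning set.
  P4: blocked at fork node Income ∈ conditioning set.
  P5: blocked at fork node Income ∈ conditioning set.
{Income} contains no descendant of Experience and blocks every backdoor path.
No other singleton works — e.g. {Tenure} leaves P1 open — so {Income} is the unique smallest valid adjustment set.

{Income}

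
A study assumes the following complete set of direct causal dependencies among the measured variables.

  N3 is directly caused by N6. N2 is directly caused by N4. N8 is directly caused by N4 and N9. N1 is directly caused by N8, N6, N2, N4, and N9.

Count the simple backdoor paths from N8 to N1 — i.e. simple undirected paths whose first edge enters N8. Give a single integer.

3

A backdoor path from N8 to N1 is any simple undirected path whose first edge points into N8 (i.e. leaves N8 via a parent).
Parents of N8: {N4, N9}.
Enumerating:
  P1: N8 <- N4 -> N2 -> N1
  P2: N8 <- N4 -> N1
  P3: N8 <- N9 -> N1
That exhausts the simple backdoor paths. Count: 3.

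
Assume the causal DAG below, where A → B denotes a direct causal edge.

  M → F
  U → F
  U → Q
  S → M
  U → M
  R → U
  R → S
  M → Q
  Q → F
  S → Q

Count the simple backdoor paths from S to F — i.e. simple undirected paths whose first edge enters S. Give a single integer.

A backdoor path from S to F is any simple undirected path whose first edge points into S (i.e. leaves S via a parent).
Parents of S: {R}.
Enumerating:
  P1: S <- R -> U -> M -> Q -> F
  P2: S <- R -> U -> M -> F
  P3: S <- R -> U -> Q <- M -> F
  P4: S <- R -> U -> Q -> F
  P5: S <- R -> U -> F
That exhausts the simple backdoor paths. Count: 5.

5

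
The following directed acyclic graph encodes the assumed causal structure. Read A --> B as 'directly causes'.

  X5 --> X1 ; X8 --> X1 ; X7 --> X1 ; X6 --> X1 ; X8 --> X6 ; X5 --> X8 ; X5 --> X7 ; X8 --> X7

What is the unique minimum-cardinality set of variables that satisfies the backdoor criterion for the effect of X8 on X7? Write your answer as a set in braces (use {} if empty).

Variables eligible for adjustment (non-descendants of X8, excluding X8 and X7): {X5}.
Backdoor paths from X8 to X7:
  P1: X8 <- X5 -> X7
  P2: X8 <- X5 -> X1 <- X7
The empty set is not sufficient: P1 (X8 <- X5 -> X7) has no collider blocking it and no conditioned non-collider, so it is open.
Try {X5}:
  P1: blocked at fork node X5 ∈ conditioning set.
  P2: blocked at fork node X5 ∈ conditioning set.
{X5} contains no descendant of X8 and blocks every backdoor path.
{X5} is the unique smallest valid adjustment set.

{X5}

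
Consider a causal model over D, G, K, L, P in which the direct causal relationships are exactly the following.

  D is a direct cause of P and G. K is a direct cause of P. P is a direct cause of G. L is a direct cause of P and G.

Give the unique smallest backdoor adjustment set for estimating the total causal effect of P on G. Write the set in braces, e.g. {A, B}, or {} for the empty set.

Variables eligible for adjustment (non-descendants of P, excluding P and G): {D, K, L}.
Backdoor paths from P to G:
  P1: P <- L -> G
  P2: P <- D -> G
The empty set is not sufficient: P1 (P <- L -> G) has no collider blocking it and no conditioned non-collider, so it is open.
Try {D, L}:
  P1: blocked at fork node L ∈ conditioning set.
  P2: blocked at fork node D ∈ conditioning set.
{D, L} contains no descendant of P and blocks every backdoor path.
Every element of {D, L} is needed (dropping D leaves P2 open; dropping L leaves P1 open), so no proper subset is valid.
Among all size-2 subsets of the eligible variables, only {D, L} blocks every backdoor path, so it is the unique smallest valid adjustment set.

{D, L}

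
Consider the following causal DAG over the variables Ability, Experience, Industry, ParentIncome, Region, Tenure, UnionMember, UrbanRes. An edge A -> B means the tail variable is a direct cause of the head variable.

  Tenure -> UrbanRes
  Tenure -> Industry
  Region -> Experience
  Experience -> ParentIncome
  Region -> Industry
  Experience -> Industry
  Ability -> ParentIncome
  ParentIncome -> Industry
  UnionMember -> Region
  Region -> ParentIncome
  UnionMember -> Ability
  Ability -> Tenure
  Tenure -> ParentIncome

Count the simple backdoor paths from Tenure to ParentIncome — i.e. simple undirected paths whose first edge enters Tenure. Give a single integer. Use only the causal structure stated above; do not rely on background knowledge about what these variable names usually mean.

6

A backdoor path from Tenure to ParentIncome is any simple undirected path whose first edge points into Tenure (i.e. leaves Tenure via a parent).
Parents of Tenure: {Ability}.
Enumerating:
  P1: Tenure <- Ability <- UnionMember -> Region -> Experience -> ParentIncome
  P2: Tenure <- Ability <- UnionMember -> Region -> Experience -> Industry <- ParentIncome
  P3: Tenure <- Ability <- UnionMember -> Region -> ParentIncome
  P4: Tenure <- Ability <- UnionMember -> Region -> Industry <- Experience -> ParentIncome
  P5: Tenure <- Ability <- UnionMember -> Region -> Industry <- ParentIncome
  P6: Tenure <- Ability -> ParentIncome
That exhausts the simple backdoor paths. Count: 6.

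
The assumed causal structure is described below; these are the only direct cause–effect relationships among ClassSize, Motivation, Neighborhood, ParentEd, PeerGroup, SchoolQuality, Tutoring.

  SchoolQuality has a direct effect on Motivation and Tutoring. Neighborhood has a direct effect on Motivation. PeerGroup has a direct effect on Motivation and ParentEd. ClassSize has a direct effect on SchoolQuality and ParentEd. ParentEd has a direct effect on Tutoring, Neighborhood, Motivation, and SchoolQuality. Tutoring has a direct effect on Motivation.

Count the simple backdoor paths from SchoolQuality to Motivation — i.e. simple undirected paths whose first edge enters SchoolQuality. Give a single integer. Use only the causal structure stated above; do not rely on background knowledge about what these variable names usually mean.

8

A backdoor path from SchoolQuality to Motivation is any simple undirected path whose first edge points into SchoolQuality (i.e. leaves SchoolQuality via a parent).
Parents of SchoolQuality: {ClassSize, ParentEd}.
Enumerating:
  P1: SchoolQuality <- ClassSize -> ParentEd <- PeerGroup -> Motivation
  P2: SchoolQuality <- ClassSize -> ParentEd -> Tutoring -> Motivation
  P3: SchoolQuality <- ClassSize -> ParentEd -> Neighborhood -> Motivation
  P4: SchoolQuality <- ClassSize -> ParentEd -> Motivation
  P5: SchoolQuality <- ParentEd <- PeerGroup -> Motivation
  P6: SchoolQuality <- ParentEd -> Tutoring -> Motivation
  P7: SchoolQuality <- ParentEd -> Neighborhood -> Motivation
  P8: SchoolQuality <- ParentEd -> Motivation
That exhausts the simple backdoor paths. Count: 8.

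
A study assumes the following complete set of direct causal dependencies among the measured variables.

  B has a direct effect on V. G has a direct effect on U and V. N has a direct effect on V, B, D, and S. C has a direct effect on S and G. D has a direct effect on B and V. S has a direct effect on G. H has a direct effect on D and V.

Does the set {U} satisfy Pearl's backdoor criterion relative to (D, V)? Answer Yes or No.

Backdoor paths from D to V (paths whose first edge points into D):
  P1: D <- H -> V
  P2: D <- N -> S <- C -> G -> V
  P3: D <- N -> S -> G -> V
  P4: D <- N -> B -> V
  P5: D <- N -> V
Condition 1 (no descendant of D in the set): holds — descendants of D are {B, V}; none are in {U}.
Condition 2 (every backdoor path blocked by {U}):
  P1: open — no interior node is in the conditioning set.
  P2: open — collider(s) S are conditioned on (or have a conditioned descendant) and no non-collider on the path is in the set.
  P3: open — no interior node is in the conditioning set.
  P4: open — no interior node is in the conditioning set.
  P5: open — no interior node is in the conditioning set.
{U} does not satisfy the backdoor criterion.

No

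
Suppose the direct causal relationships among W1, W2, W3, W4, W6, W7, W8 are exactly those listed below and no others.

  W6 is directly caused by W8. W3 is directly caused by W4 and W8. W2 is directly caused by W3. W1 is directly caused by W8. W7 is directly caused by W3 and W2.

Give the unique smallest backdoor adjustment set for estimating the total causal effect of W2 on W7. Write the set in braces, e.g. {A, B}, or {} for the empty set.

{W3}

Variables eligible for adjustment (non-descendants of W2, excluding W2 and W7): {W1, W3, W4, W6, W8}.
Backdoor paths from W2 to W7:
  P1: W2 <- W3 -> W7
The empty set is not sufficient: P1 (W2 <- W3 -> W7) has no collider blocking it and no conditioned non-collider, so it is open.
Try {W3}:
  P1: blocked at fork node W3 ∈ conditioning set.
{W3} contains no descendant of W2 and blocks every backdoor path.
No other singleton works — e.g. {W4} leaves P1 open — so {W3} is the unique smallest valid adjustment set.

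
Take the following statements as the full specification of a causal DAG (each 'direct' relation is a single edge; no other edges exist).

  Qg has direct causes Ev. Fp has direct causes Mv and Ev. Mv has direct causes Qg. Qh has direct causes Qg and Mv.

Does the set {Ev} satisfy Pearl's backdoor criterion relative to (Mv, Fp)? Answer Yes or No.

Yes

Backdoor paths from Mv to Fp (paths whose first edge points into Mv):
  P1: Mv <- Qg <- Ev -> Fp
Condition 1 (no descendant of Mv in the set): holds — descendants of Mv are {Fp, Qh}; none are in {Ev}.
Condition 2 (every backdoor path blocked by {Ev}):
  P1: blocked at fork node Ev ∈ conditioning set.
{Ev} satisfies the backdoor criterion.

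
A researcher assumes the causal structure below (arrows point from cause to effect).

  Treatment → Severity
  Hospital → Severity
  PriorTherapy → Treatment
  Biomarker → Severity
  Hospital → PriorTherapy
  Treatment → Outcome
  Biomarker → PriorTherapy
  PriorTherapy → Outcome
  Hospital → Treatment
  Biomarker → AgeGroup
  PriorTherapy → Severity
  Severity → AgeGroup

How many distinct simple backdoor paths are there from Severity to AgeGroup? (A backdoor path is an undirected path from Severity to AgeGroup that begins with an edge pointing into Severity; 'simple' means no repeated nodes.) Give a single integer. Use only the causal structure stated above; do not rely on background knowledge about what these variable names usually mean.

8

A backdoor path from Severity to AgeGroup is any simple undirected path whose first edge points into Severity (i.e. leaves Severity via a parent).
Parents of Severity: {Biomarker, Hospital, PriorTherapy, Treatment}.
Enumerating:
  P1: Severity <- Hospital -> PriorTherapy <- Biomarker -> AgeGroup
  P2: Severity <- Hospital -> Treatment <- PriorTherapy <- Biomarker -> AgeGroup
  P3: Severity <- Hospital -> Treatment -> Outcome <- PriorTherapy <- Biomarker -> AgeGroup
  P4: Severity <- Biomarker -> AgeGroup
  P5: Severity <- PriorTherapy <- Biomarker -> AgeGroup
  P6: Severity <- Treatment <- Hospital -> PriorTherapy <- Biomarker -> AgeGroup
  P7: Severity <- Treatment <- PriorTherapy <- Biomarker -> AgeGroup
  P8: Severity <- Treatment -> Outcome <- PriorTherapy <- Biomarker -> AgeGroup
That exhausts the simple backdoor paths. Count: 8.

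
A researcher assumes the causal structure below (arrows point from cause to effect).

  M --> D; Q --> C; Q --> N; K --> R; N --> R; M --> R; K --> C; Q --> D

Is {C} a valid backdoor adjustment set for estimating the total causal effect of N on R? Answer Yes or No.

No

Backdoor paths from N to R (paths whose first edge points into N):
  P1: N <- Q -> D <- M -> R
  P2: N <- Q -> C <- K -> R
Condition 1 (no descendant of N in the set): holds — descendants of N are {R}; none are in {C}.
Condition 2 (every backdoor path blocked by {C}):
  P1: blocked at collider D (neither it nor any descendant is in the conditioning set).
  P2: open — collider(s) C are conditioned on (or have a conditioned descendant) and no non-collider on the path is in the set.
{C} does not satisfy the backdoor criterion.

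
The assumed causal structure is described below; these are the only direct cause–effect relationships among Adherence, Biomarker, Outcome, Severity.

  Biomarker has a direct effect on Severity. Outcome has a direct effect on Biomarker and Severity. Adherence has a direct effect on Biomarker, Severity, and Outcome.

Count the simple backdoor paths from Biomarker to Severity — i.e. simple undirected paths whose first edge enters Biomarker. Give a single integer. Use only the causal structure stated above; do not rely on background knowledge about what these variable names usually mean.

A backdoor path from Biomarker to Severity is any simple undirected path whose first edge points into Biomarker (i.e. leaves Biomarker via a parent).
Parents of Biomarker: {Adherence, Outcome}.
Enumerating:
  P1: Biomarker <- Adherence -> Outcome -> Severity
  P2: Biomarker <- Adherence -> Severity
  P3: Biomarker <- Outcome <- Adherence -> Severity
  P4: Biomarker <- Outcome -> Severity
That exhausts the simple backdoor paths. Count: 4.

4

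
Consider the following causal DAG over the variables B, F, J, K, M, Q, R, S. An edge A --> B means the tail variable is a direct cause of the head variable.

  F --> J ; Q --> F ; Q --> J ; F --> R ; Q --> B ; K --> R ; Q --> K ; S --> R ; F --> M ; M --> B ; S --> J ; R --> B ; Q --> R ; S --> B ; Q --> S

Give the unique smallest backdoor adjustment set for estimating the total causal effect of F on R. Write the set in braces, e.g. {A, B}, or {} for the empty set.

{Q}

Variables eligible for adjustment (non-descendants of F, excluding F and R): {K, Q, S}.
Backdoor paths from F to R:
  P1: F <- Q -> S -> R
  P2: F <- Q -> S -> B <- R
  P3: F <- Q -> K -> R
  P4: F <- Q -> R
  P5: F <- Q -> J <- S -> R
  P6: F <- Q -> J <- S -> B <- R
  P7: F <- Q -> B <- S -> R
  P8: F <- Q -> B <- R
The empty set is not sufficient: P1 (F <- Q -> S -> R) has no collider blocking it and no conditioned non-collider, so it is open.
Try {Q}:
  P1: blocked at fork node Q ∈ conditioning set.
  P2: blocked at fork node Q ∈ conditioning set.
  P3: blocked at fork node Q ∈ conditioning set.
  P4: blocked at fork node Q ∈ conditioning set.
  P5: blocked at fork node Q ∈ conditioning set.
  P6: blocked at fork node Q ∈ conditioning set.
  P7: blocked at fork node Q ∈ conditioning set.
  P8: blocked at fork node Q ∈ conditioning set.
{Q} contains no descendant of F and blocks every backdoor path.
No other singleton works — e.g. {S} leaves P3 open — so {Q} is the unique smallest valid adjustment set.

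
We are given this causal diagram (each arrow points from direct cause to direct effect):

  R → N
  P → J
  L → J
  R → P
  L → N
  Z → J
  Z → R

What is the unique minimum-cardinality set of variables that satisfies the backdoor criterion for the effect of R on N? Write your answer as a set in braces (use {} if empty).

{}

Variables eligible for adjustment (non-descendants of R, excluding R and N): {L, Z}.
Backdoor paths from R to N:
  P1: R <- Z -> J <- L -> N
Each backdoor path contains an unconditioned collider, so every path is already blocked with the empty conditioning set:
  P1: blocked at collider J (neither it nor any descendant is in the conditioning set).
The empty set is therefore the unique smallest valid set.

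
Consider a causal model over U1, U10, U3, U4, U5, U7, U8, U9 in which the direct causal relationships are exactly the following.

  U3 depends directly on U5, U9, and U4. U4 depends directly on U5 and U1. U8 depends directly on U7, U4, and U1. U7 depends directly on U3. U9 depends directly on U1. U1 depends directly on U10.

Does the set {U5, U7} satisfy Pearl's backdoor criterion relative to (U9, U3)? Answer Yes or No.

No

Backdoor paths from U9 to U3 (paths whose first edge points into U9):
  P1: U9 <- U1 -> U4 <- U5 -> U3
  P2: U9 <- U1 -> U4 -> U3
  P3: U9 <- U1 -> U4 -> U8 <- U7 <- U3
  P4: U9 <- U1 -> U8 <- U4 <- U5 -> U3
  P5: U9 <- U1 -> U8 <- U4 -> U3
  P6: U9 <- U1 -> U8 <- U7 <- U3
Condition 1 (no descendant of U9 in the set): FAILS — U7 is a descendant of U9.
Condition 2 (every backdoor path blocked by {U5, U7}):
  P1: blocked at fork node U5 ∈ conditioning set.
  P2: open — no interior node is in the conditioning set.
  P3: blocked at collider U8 (neither it nor any descendant is in the conditioning set).
  P4: blocked at collider U8 (neither it nor any descendant is in the conditioning set).
  P5: blocked at collider U8 (neither it nor any descendant is in the conditioning set).
  P6: blocked at collider U8 (neither it nor any descendant is in the conditioning set).
{U5, U7} does not satisfy the backdoor criterion.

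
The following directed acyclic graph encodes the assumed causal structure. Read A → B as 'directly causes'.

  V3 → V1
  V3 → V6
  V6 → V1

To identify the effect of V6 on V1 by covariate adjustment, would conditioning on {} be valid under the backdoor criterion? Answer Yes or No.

Backdoor paths from V6 to V1 (paths whose first edge points into V6):
  P1: V6 <- V3 -> V1
Condition 1 (no descendant of V6 in the set): holds — descendants of V6 are {V1}; none are in {}.
Condition 2 (every backdoor path blocked by {}):
  P1: open — no interior node is in the conditioning set.
{} does not satisfy the backdoor criterion.

No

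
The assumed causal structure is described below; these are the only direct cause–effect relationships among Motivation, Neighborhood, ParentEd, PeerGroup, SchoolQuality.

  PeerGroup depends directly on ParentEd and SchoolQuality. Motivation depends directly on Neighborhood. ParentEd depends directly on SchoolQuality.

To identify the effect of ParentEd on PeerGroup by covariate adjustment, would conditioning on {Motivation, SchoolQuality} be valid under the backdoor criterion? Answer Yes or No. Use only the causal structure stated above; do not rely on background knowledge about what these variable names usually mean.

Backdoor paths from ParentEd to PeerGroup (paths whose first edge points into ParentEd):
  P1: ParentEd <- SchoolQuality -> PeerGroup
Condition 1 (no descendant of ParentEd in the set): holds — descendants of ParentEd are {PeerGroup}; none are in {Motivation, SchoolQuality}.
Condition 2 (every backdoor path blocked by {Motivation, SchoolQuality}):
  P1: blocked at fork node SchoolQuality ∈ conditioning set.
{Motivation, SchoolQuality} satisfies the backdoor criterion.

Yes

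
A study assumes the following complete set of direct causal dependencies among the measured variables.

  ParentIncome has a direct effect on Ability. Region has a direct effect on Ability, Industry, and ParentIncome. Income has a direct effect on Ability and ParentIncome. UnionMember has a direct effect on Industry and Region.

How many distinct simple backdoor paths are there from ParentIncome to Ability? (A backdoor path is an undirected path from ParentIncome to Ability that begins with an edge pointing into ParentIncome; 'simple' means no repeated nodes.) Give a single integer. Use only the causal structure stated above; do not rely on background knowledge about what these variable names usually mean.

A backdoor path from ParentIncome to Ability is any simple undirected path whose first edge points into ParentIncome (i.e. leaves ParentIncome via a parent).
Parents of ParentIncome: {Income, Region}.
Enumerating:
  P1: ParentIncome <- Income -> Ability
  P2: ParentIncome <- Region -> Ability
That exhausts the simple backdoor paths. Count: 2.

2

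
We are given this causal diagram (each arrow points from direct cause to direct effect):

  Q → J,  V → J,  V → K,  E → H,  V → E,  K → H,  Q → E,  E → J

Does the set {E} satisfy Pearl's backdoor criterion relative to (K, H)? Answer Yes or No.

Yes

Backdoor paths from K to H (paths whose first edge points into K):
  P1: K <- V -> E -> H
  P2: K <- V -> J <- Q -> E -> H
  P3: K <- V -> J <- E -> H
Condition 1 (no descendant of K in the set): holds — descendants of K are {H}; none are in {E}.
Condition 2 (every backdoor path blocked by {E}):
  P1: blocked at chain node E ∈ conditioning set.
  P2: blocked at collider J (neither it nor any descendant is in the conditioning set).
  P3: blocked at collider J (neither it nor any descendant is in the conditioning set).
{E} satisfies the backdoor criterion.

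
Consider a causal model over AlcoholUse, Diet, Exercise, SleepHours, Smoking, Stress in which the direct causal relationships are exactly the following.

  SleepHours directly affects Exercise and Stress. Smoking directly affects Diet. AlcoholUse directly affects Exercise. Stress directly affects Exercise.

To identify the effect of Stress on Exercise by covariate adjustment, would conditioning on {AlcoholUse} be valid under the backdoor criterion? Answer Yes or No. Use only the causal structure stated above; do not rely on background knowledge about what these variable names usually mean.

Backdoor paths from Stress to Exercise (paths whose first edge points into Stress):
  P1: Stress <- SleepHours -> Exercise
Condition 1 (no descendant of Stress in the set): holds — descendants of Stress are {Exercise}; none are in {AlcoholUse}.
Condition 2 (every backdoor path blocked by {AlcoholUse}):
  P1: open — no interior node is in the conditioning set.
{AlcoholUse} does not satisfy the backdoor criterion.

No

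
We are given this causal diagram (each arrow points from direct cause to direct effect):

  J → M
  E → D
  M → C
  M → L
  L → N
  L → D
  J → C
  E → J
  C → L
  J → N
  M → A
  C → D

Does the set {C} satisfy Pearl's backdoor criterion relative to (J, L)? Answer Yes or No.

Backdoor paths from J to L (paths whose first edge points into J):
  P1: J <- E -> D <- C <- M -> L
  P2: J <- E -> D <- C -> L
  P3: J <- E -> D <- L
Condition 1 (no descendant of J in the set): FAILS — C is a descendant of J.
Condition 2 (every backdoor path blocked by {C}):
  P1: blocked at collider D (neither it nor any descendant is in the conditioning set).
  P2: blocked at collider D (neither it nor any descendant is in the conditioning set).
  P3: blocked at collider D (neither it nor any descendant is in the conditioning set).
{C} does not satisfy the backdoor criterion.

No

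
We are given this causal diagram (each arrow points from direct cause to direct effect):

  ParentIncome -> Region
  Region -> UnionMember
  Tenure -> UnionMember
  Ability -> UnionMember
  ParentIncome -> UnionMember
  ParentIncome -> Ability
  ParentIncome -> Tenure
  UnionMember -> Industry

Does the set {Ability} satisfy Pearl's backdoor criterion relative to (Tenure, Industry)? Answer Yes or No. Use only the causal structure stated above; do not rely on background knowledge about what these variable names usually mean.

No

Backdoor paths from Tenure to Industry (paths whose first edge points into Tenure):
  P1: Tenure <- ParentIncome -> Region -> UnionMember -> Industry
  P2: Tenure <- ParentIncome -> Ability -> UnionMember -> Industry
  P3: Tenure <- ParentIncome -> UnionMember -> Industry
Condition 1 (no descendant of Tenure in the set): holds — descendants of Tenure are {Industry, UnionMember}; none are in {Ability}.
Condition 2 (every backdoor path blocked by {Ability}):
  P1: open — no interior node is in the conditioning set.
  P2: blocked at chain node Ability ∈ conditioning set.
  P3: open — no interior node is in the conditioning set.
{Ability} does not satisfy the backdoor criterion.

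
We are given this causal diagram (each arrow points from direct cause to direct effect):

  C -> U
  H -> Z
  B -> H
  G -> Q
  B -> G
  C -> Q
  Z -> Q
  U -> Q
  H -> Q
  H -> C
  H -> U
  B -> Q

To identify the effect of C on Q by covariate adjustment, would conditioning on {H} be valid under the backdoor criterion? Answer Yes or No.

Yes

Backdoor paths from C to Q (paths whose first edge points into C):
  P1: C <- H <- B -> G -> Q
  P2: C <- H <- B -> Q
  P3: C <- H -> Z -> Q
  P4: C <- H -> U -> Q
  P5: C <- H -> Q
Condition 1 (no descendant of C in the set): holds — descendants of C are {Q, U}; none are in {H}.
Condition 2 (every backdoor path blocked by {H}):
  P1: blocked at chain node H ∈ conditioning set.
  P2: blocked at chain node H ∈ conditioning set.
  P3: blocked at fork node H ∈ conditioning set.
  P4: blocked at fork node H ∈ conditioning set.
  P5: blocked at fork node H ∈ conditioning set.
{H} satisfies the backdoor criterion.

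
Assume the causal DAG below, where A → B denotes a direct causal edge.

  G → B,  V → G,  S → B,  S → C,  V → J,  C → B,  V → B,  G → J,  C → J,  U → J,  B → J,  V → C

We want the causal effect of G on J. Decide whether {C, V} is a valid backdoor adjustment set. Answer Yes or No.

Backdoor paths from G to J (paths whose first edge points into G):
  P1: G <- V -> C <- S -> B -> J
  P2: G <- V -> C -> B -> J
  P3: G <- V -> C -> J
  P4: G <- V -> B <- S -> C -> J
  P5: G <- V -> B <- C -> J
  P6: G <- V -> B -> J
  P7: G <- V -> J
Condition 1 (no descendant of G in the set): holds — descendants of G are {B, J}; none are in {C, V}.
Condition 2 (every backdoor path blocked by {C, V}):
  P1: blocked at fork node V ∈ conditioning set.
  P2: blocked at fork node V ∈ conditioning set.
  P3: blocked at fork node V ∈ conditioning set.
  P4: blocked at fork node V ∈ conditioning set.
  P5: blocked at fork node V ∈ conditioning set.
  P6: blocked at fork node V ∈ conditioning set.
  P7: blocked at fork node V ∈ conditioning set.
{C, V} satisfies the backdoor criterion.

Yes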